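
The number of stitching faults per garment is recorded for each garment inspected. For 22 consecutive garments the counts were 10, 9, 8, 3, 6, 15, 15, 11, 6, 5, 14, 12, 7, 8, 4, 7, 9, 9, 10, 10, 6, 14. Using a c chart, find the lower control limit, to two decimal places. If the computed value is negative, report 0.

0.00

c̄ = (10 + 9 + 8 + 3 + 6 + 15 + 15 + 11 + 6 + 5 + 14 + 12 + 7 + 8 + 4 + 7 + 9 + 9 + 10 + 10 + 6 + 14) / 22 = 198 / 22 = 9.0000
LCL = c̄ − 3√c̄ = 9.0000 − 3 × 3.0000 = 0.0000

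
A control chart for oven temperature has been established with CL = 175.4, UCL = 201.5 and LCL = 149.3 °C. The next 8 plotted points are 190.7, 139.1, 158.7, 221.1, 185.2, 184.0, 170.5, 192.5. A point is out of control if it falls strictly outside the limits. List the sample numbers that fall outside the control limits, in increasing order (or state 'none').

Compare each point to [149.3, 201.5]: sample 2 = 139.1 < LCL; sample 4 = 221.1 > UCL.

2, 4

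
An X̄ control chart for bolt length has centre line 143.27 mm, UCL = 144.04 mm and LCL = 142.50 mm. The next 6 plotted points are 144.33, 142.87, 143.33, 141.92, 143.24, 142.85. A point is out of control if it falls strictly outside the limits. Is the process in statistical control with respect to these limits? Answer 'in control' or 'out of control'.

Compare each point to [142.50, 144.04]: sample 1 = 144.33 > UCL; sample 4 = 141.92 < LCL.

out of control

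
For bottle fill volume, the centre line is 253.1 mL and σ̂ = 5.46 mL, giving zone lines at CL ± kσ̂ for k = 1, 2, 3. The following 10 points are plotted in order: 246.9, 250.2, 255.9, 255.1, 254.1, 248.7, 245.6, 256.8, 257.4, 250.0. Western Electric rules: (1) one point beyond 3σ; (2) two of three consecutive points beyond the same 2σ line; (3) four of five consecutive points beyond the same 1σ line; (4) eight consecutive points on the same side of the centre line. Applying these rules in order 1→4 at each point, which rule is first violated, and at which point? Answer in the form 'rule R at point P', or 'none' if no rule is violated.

none

Zone of each point (C = within 1σ̂, B = 1σ̂–2σ̂, A = 2σ̂–3σ̂, * = beyond 3σ̂; sign = side of CL): 1:-B, 2:-C, 3:+C, 4:+C, 5:+C, 6:-C, 7:-B, 8:+C, 9:+C, 10:-C
No rule fires across all 10 points.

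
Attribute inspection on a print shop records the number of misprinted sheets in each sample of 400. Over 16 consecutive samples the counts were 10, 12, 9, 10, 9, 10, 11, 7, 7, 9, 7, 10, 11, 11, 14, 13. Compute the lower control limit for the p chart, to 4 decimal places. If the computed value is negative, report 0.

p̄ = Σdᵢ / (k·n) = 160 / (16 × 400) = 0.02500
LCL = p̄ − 3·√(p̄(1−p̄)/n) = 0.02500 − 3 × 0.00781 = 0.00158

0.0016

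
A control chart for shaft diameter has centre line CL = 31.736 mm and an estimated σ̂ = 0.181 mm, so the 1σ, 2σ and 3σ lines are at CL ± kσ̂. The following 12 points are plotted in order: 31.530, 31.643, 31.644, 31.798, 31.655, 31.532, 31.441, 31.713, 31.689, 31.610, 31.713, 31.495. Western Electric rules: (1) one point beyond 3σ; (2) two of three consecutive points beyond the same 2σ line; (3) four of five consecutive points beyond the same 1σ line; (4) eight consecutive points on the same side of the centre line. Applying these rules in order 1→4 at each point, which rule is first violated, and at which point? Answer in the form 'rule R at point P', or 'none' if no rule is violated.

Zone of each point (C = within 1σ̂, B = 1σ̂–2σ̂, A = 2σ̂–3σ̂, * = beyond 3σ̂; sign = side of CL): 1:-B, 2:-C, 3:-C, 4:+C, 5:-C, 6:-B, 7:-B, 8:-C, 9:-C, 10:-C, 11:-C, 12:-B
Rule 4 (eight consecutive points on the same side of the centre line) is satisfied at point 12.

rule 4 at point 12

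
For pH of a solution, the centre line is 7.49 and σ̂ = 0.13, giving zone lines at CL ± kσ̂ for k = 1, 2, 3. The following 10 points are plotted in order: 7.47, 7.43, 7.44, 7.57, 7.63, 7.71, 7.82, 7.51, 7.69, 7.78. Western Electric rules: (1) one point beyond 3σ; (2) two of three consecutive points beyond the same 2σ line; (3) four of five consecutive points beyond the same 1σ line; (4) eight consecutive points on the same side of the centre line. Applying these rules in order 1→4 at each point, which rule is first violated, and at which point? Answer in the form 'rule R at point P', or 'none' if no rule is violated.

Zone of each point (C = within 1σ̂, B = 1σ̂–2σ̂, A = 2σ̂–3σ̂, * = beyond 3σ̂; sign = side of CL): 1:-C, 2:-C, 3:-C, 4:+C, 5:+B, 6:+B, 7:+A, 8:+C, 9:+B, 10:+A
Rule 3 (four of five consecutive points beyond the same 1σ limit) is satisfied at point 9.

rule 3 at point 9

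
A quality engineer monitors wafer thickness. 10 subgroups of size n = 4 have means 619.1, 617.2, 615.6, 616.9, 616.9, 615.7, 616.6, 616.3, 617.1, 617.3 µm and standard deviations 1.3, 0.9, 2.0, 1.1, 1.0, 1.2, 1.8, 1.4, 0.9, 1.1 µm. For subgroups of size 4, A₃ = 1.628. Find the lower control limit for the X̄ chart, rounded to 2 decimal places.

X̄̄ = (619.1 + 617.2 + 615.6 + 616.9 + 616.9 + 615.7 + 616.6 + 616.3 + 617.1 + 617.3) / 10 = 616.8700
s̄ = (1.3 + 0.9 + 2.0 + 1.1 + 1.0 + 1.2 + 1.8 + 1.4 + 0.9 + 1.1) / 10 = 1.2700
LCL = X̄̄ − A₃·s̄ = 616.8700 − 1.628 × 1.2700 = 614.8024

614.80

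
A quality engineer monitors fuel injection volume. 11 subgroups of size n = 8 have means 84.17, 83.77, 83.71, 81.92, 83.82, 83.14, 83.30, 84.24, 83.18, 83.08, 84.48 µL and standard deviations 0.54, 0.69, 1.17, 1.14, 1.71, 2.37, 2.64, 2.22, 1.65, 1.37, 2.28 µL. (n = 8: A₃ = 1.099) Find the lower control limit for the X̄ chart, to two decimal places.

X̄̄ = (84.17 + 83.77 + 83.71 + 81.92 + 83.82 + 83.14 + 83.30 + 84.24 + 83.18 + 83.08 + 84.48) / 11 = 83.5282
s̄ = (0.54 + 0.69 + 1.17 + 1.14 + 1.71 + 2.37 + 2.64 + 2.22 + 1.65 + 1.37 + 2.28) / 11 = 1.6164
LCL = X̄̄ − A₃·s̄ = 83.5282 − 1.099 × 1.6164 = 81.7518

81.75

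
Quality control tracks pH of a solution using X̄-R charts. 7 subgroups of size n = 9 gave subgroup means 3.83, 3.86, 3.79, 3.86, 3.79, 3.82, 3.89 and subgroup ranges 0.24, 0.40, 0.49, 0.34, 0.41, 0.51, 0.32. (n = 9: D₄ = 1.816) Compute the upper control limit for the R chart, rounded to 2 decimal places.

0.70

R̄ = (0.24 + 0.40 + 0.49 + 0.34 + 0.41 + 0.51 + 0.32) / 7 = 2.7100 / 7 = 0.3871
UCL_R = D₄·R̄ = 1.816 × 0.3871 = 0.7031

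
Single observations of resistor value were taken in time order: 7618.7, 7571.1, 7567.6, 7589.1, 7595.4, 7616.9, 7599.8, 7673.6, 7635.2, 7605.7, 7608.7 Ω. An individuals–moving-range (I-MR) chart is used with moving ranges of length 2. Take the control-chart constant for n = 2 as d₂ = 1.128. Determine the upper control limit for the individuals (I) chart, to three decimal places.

X̄ = (7618.7 + 7571.1 + 7567.6 + 7589.1 + 7595.4 + 7616.9 + 7599.8 + 7673.6 + 7635.2 + 7605.7 + 7608.7) / 11 = 7607.4364
Moving ranges: 47.6, 3.5, 21.5, 6.3, 21.5, 17.1, 73.8, 38.4, 29.5, 3.0; M̄R̄ = 262.2000 / 10 = 26.2200
UCL = X̄ + 3·M̄R̄/d₂ = 7607.4364 + 3 × 26.2200 / 1.128 = 7677.1704

7677.170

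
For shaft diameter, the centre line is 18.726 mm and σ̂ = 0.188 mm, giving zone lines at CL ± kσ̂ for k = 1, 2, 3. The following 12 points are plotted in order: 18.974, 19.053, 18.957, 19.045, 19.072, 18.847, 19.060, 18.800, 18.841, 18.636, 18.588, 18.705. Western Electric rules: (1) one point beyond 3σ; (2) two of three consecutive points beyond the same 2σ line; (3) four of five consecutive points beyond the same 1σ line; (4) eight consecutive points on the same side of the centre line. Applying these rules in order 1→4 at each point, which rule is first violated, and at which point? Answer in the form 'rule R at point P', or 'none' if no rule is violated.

rule 3 at point 4

Zone of each point (C = within 1σ̂, B = 1σ̂–2σ̂, A = 2σ̂–3σ̂, * = beyond 3σ̂; sign = side of CL): 1:+B, 2:+B, 3:+B, 4:+B, 5:+B, 6:+C, 7:+B, 8:+C, 9:+C, 10:-C, 11:-C, 12:-C
Rule 3 (four of five consecutive points beyond the same 1σ limit) is satisfied at point 4.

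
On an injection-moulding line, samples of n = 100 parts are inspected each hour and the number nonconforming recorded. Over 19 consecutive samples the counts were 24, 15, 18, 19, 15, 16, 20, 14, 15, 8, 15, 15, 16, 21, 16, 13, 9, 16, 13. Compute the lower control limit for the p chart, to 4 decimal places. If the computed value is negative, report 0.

p̄ = Σdᵢ / (k·n) = 298 / (19 × 100) = 0.15684
LCL = p̄ − 3·√(p̄(1−p̄)/n) = 0.15684 − 3 × 0.03637 = 0.04775

0.0477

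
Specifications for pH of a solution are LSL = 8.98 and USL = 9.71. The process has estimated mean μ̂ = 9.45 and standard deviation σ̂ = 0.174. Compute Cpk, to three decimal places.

Cpu = (USL − μ̂) / (3σ̂) = (9.71 − 9.45) / (3 × 0.174) = 0.4981; Cpl = (μ̂ − LSL) / (3σ̂) = (9.45 − 8.98) / (3 × 0.174) = 0.9004; Cpk = min(Cpu, Cpl) = 0.4981

0.498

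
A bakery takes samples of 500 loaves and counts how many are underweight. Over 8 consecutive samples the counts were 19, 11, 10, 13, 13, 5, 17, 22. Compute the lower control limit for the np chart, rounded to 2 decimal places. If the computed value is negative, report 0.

2.78

p̄ = Σdᵢ / (k·n) = 110 / (8 × 500) = 0.02750
LCL = np̄ − 3·√(np̄(1−p̄)) = 13.7500 − 3 × 3.6568 = 2.7797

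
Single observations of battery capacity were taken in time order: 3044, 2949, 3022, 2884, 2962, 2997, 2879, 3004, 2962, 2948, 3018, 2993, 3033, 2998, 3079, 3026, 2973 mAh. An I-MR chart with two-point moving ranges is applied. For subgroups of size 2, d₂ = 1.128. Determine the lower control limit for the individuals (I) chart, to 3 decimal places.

X̄ = (3044 + 2949 + 3022 + 2884 + 2962 + 2997 + 2879 + 3004 + 2962 + 2948 + 3018 + 2993 + 3033 + 2998 + 3079 + 3026 + 2973) / 17 = 2986.5294
Moving ranges: 95, 73, 138, 78, 35, 118, 125, 42, 14, 70, 25, 40, 35, 81, 53, 53; M̄R̄ = 1075.0000 / 16 = 67.1875
LCL = X̄ − 3·M̄R̄/d₂ = 2986.5294 − 3 × 67.1875 / 1.128 = 2807.8393

2807.839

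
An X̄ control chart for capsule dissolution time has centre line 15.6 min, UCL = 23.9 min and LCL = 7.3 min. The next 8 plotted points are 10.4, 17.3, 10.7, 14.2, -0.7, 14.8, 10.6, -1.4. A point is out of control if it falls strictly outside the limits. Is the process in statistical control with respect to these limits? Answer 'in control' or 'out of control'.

out of control

Compare each point to [7.3, 23.9]: sample 5 = -0.7 < LCL; sample 8 = -1.4 < LCL.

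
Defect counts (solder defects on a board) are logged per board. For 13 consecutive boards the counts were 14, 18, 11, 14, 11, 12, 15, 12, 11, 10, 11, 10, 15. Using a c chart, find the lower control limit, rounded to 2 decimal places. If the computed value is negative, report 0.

c̄ = (14 + 18 + 11 + 14 + 11 + 12 + 15 + 12 + 11 + 10 + 11 + 10 + 15) / 13 = 164 / 13 = 12.6154
LCL = c̄ − 3√c̄ = 12.6154 − 3 × 3.5518 = 1.9599

1.96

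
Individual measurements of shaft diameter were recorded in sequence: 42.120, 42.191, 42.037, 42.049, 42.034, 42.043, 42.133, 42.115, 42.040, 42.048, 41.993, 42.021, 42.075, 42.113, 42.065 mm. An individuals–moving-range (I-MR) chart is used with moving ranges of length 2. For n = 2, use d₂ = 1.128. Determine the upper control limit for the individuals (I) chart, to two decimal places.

42.20

X̄ = (42.120 + 42.191 + 42.037 + 42.049 + 42.034 + 42.043 + 42.133 + 42.115 + 42.040 + 42.048 + 41.993 + 42.021 + 42.075 + 42.113 + 42.065) / 15 = 42.0718
Moving ranges: 0.071, 0.154, 0.012, 0.015, 0.009, 0.090, 0.018, 0.075, 0.008, 0.055, 0.028, 0.054, 0.038, 0.048; M̄R̄ = 0.6750 / 14 = 0.0482
UCL = X̄ + 3·M̄R̄/d₂ = 42.0718 + 3 × 0.0482 / 1.128 = 42.2000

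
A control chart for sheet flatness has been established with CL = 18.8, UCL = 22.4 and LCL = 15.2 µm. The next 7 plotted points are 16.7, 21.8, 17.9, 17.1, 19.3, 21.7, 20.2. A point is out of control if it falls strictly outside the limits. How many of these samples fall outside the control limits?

0

All 7 points lie within [15.2, 22.4].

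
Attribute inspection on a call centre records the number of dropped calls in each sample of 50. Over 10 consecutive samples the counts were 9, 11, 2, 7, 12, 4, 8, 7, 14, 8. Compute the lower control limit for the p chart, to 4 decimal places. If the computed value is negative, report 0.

p̄ = Σdᵢ / (k·n) = 82 / (10 × 50) = 0.16400
LCL = p̄ − 3·√(p̄(1−p̄)/n) = 0.16400 − 3 × 0.05236 = 0.00691

0.0069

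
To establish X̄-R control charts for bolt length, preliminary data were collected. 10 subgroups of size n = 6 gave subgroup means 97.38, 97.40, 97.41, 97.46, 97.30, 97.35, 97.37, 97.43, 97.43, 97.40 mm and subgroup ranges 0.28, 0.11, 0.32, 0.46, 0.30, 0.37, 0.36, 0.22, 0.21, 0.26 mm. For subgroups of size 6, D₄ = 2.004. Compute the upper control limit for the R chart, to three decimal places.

0.579

R̄ = (0.28 + 0.11 + 0.32 + 0.46 + 0.30 + 0.37 + 0.36 + 0.22 + 0.21 + 0.26) / 10 = 2.8900 / 10 = 0.2890
UCL_R = D₄·R̄ = 2.004 × 0.2890 = 0.5792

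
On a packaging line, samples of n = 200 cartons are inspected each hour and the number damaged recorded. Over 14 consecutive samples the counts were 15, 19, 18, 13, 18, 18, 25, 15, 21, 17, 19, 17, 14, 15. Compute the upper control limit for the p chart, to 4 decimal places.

0.1470

p̄ = Σdᵢ / (k·n) = 244 / (14 × 200) = 0.08714
UCL = p̄ + 3·√(p̄(1−p̄)/n) = 0.08714 + 3 × √(0.08714×0.91286/200) = 0.08714 + 3 × 0.01994 = 0.14697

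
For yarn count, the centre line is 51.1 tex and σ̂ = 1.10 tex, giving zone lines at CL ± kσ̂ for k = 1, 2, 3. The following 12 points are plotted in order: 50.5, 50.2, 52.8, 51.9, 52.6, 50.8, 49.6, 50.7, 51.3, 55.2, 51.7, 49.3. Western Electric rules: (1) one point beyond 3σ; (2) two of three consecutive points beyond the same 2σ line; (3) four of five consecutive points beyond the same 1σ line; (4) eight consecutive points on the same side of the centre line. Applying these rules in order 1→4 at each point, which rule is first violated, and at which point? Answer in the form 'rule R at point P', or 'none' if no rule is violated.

rule 1 at point 10

Zone of each point (C = within 1σ̂, B = 1σ̂–2σ̂, A = 2σ̂–3σ̂, * = beyond 3σ̂; sign = side of CL): 1:-C, 2:-C, 3:+B, 4:+C, 5:+B, 6:-C, 7:-B, 8:-C, 9:+C, 10:+*, 11:+C, 12:-B
Rule 1 (one point beyond the 3σ limits) is satisfied at point 10.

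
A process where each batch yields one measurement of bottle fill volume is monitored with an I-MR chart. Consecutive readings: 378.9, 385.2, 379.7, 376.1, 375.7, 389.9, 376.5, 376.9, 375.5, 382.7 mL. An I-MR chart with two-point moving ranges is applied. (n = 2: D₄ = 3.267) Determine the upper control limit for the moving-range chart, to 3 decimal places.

19.021

Moving ranges: 6.3, 5.5, 3.6, 0.4, 14.2, 13.4, 0.4, 1.4, 7.2; M̄R̄ = 52.4000 / 9 = 5.8222
UCL_MR = D₄·M̄R̄ = 3.267 × 5.8222 = 19.0212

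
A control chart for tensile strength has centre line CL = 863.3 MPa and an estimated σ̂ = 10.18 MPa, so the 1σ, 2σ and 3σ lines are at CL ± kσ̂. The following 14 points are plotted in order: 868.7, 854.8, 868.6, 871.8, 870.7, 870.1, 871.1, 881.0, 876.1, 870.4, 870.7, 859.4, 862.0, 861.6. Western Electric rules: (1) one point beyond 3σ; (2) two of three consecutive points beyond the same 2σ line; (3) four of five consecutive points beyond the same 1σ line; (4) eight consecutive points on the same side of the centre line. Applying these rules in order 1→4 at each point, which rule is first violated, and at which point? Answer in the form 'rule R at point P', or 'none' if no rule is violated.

rule 4 at point 10

Zone of each point (C = within 1σ̂, B = 1σ̂–2σ̂, A = 2σ̂–3σ̂, * = beyond 3σ̂; sign = side of CL): 1:+C, 2:-C, 3:+C, 4:+C, 5:+C, 6:+C, 7:+C, 8:+B, 9:+B, 10:+C, 11:+C, 12:-C, 13:-C, 14:-C
Rule 4 (eight consecutive points on the same side of the centre line) is satisfied at point 10.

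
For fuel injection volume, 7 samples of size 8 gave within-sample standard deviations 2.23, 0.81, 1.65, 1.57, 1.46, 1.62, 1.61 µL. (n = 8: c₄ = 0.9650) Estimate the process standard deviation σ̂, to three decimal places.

s̄ = (2.23 + 0.81 + 1.65 + 1.57 + 1.46 + 1.62 + 1.61) / 7 = 1.5643
σ̂ = s̄ / c₄ = 1.5643 / 0.9650 = 1.6210

1.621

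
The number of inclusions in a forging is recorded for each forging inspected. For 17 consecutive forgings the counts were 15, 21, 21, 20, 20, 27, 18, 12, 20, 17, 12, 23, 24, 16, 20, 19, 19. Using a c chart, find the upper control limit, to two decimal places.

c̄ = (15 + 21 + 21 + 20 + 20 + 27 + 18 + 12 + 20 + 17 + 12 + 23 + 24 + 16 + 20 + 19 + 19) / 17 = 324 / 17 = 19.0588
UCL = c̄ + 3√c̄ = 19.0588 + 3 × √19.0588 = 19.0588 + 3 × 4.3656 = 32.1557

32.16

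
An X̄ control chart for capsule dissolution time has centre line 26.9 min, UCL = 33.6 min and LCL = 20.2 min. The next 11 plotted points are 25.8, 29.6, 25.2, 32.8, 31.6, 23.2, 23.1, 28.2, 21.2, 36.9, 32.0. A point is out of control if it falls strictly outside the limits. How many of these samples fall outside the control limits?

1

Compare each point to [20.2, 33.6]: sample 10 = 36.9 > UCL.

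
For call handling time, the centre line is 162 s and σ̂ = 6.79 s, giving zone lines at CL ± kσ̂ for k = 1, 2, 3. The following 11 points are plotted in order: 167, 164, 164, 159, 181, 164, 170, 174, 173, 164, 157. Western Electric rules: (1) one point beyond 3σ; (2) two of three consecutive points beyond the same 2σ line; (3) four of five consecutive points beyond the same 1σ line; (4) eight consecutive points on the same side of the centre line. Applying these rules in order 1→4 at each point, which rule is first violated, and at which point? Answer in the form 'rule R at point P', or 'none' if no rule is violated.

rule 3 at point 9

Zone of each point (C = within 1σ̂, B = 1σ̂–2σ̂, A = 2σ̂–3σ̂, * = beyond 3σ̂; sign = side of CL): 1:+C, 2:+C, 3:+C, 4:-C, 5:+A, 6:+C, 7:+B, 8:+B, 9:+B, 10:+C, 11:-C
Rule 3 (four of five consecutive points beyond the same 1σ limit) is satisfied at point 9.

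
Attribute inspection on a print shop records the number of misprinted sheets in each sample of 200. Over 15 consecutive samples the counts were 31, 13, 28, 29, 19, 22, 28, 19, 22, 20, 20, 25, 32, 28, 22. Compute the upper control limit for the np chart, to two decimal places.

37.62

p̄ = Σdᵢ / (k·n) = 358 / (15 × 200) = 0.11933
UCL = np̄ + 3·√(np̄(1−p̄)) = 23.8667 + 3 × √(23.8667×0.88067) = 23.8667 + 3 × 4.5846 = 37.6205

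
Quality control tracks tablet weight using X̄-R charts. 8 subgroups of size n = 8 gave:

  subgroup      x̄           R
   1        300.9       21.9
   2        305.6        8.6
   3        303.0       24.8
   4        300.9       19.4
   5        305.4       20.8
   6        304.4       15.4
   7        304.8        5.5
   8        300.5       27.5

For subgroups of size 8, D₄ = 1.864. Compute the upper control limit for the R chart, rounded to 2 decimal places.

R̄ = (21.9 + 8.6 + 24.8 + 19.4 + 20.8 + 15.4 + 5.5 + 27.5) / 8 = 143.9000 / 8 = 17.9875
UCL_R = D₄·R̄ = 1.864 × 17.9875 = 33.5287

33.53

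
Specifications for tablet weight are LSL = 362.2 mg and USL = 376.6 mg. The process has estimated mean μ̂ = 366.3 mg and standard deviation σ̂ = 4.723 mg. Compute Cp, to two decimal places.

0.51

Cp = (USL − LSL) / (6σ̂) = (376.6 − 362.2) / (6 × 4.723) = 14.4000 / 28.3380 = 0.5082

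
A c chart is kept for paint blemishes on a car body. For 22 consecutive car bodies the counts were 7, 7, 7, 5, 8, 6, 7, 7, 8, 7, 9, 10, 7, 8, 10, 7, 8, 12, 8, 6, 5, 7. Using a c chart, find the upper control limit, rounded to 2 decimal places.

15.79

c̄ = (7 + 7 + 7 + 5 + 8 + 6 + 7 + 7 + 8 + 7 + 9 + 10 + 7 + 8 + 10 + 7 + 8 + 12 + 8 + 6 + 5 + 7) / 22 = 166 / 22 = 7.5455
UCL = c̄ + 3√c̄ = 7.5455 + 3 × √7.5455 = 7.5455 + 3 × 2.7469 = 15.7862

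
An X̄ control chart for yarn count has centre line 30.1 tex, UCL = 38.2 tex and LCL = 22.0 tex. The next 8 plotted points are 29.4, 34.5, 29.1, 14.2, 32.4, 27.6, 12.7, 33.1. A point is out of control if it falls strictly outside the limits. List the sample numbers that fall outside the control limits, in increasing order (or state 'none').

Compare each point to [22.0, 38.2]: sample 4 = 14.2 < LCL; sample 7 = 12.7 < LCL.

4, 7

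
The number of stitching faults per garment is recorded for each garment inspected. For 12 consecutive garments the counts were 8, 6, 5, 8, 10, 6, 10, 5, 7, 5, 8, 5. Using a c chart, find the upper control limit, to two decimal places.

14.81

c̄ = (8 + 6 + 5 + 8 + 10 + 6 + 10 + 5 + 7 + 5 + 8 + 5) / 12 = 83 / 12 = 6.9167
UCL = c̄ + 3√c̄ = 6.9167 + 3 × √6.9167 = 6.9167 + 3 × 2.6300 = 14.8065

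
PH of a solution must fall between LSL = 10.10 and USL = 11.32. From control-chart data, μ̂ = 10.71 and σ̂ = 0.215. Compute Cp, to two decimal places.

0.95

Cp = (USL − LSL) / (6σ̂) = (11.32 − 10.10) / (6 × 0.215) = 1.2200 / 1.2900 = 0.9457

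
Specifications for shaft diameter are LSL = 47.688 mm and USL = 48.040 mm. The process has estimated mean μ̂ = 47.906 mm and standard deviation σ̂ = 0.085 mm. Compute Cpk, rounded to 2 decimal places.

Cpu = (USL − μ̂) / (3σ̂) = (48.040 − 47.906) / (3 × 0.085) = 0.5255; Cpl = (μ̂ − LSL) / (3σ̂) = (47.906 − 47.688) / (3 × 0.085) = 0.8549; Cpk = min(Cpu, Cpl) = 0.5255

0.53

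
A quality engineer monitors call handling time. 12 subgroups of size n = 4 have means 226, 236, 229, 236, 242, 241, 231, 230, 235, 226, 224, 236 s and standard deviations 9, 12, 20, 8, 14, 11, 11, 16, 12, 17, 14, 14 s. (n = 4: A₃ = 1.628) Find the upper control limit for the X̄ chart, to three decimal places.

X̄̄ = (226 + 236 + 229 + 236 + 242 + 241 + 231 + 230 + 235 + 226 + 224 + 236) / 12 = 232.6667
s̄ = (9 + 12 + 20 + 8 + 14 + 11 + 11 + 16 + 12 + 17 + 14 + 14) / 12 = 13.1667
UCL = X̄̄ + A₃·s̄ = 232.6667 + 1.628 × 13.1667 = 254.1020

254.102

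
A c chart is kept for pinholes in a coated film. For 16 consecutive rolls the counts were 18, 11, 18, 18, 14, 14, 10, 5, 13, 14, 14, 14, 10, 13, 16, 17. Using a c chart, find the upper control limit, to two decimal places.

c̄ = (18 + 11 + 18 + 18 + 14 + 14 + 10 + 5 + 13 + 14 + 14 + 14 + 10 + 13 + 16 + 17) / 16 = 219 / 16 = 13.6875
UCL = c̄ + 3√c̄ = 13.6875 + 3 × √13.6875 = 13.6875 + 3 × 3.6997 = 24.7865

24.79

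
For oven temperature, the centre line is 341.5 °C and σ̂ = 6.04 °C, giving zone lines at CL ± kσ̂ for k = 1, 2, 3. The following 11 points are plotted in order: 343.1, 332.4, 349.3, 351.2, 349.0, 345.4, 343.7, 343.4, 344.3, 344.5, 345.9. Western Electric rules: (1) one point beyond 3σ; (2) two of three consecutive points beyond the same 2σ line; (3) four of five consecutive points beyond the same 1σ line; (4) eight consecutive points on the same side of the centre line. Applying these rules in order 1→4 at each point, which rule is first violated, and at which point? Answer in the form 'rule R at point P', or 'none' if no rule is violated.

Zone of each point (C = within 1σ̂, B = 1σ̂–2σ̂, A = 2σ̂–3σ̂, * = beyond 3σ̂; sign = side of CL): 1:+C, 2:-B, 3:+B, 4:+B, 5:+B, 6:+C, 7:+C, 8:+C, 9:+C, 10:+C, 11:+C
Rule 4 (eight consecutive points on the same side of the centre line) is satisfied at point 10.

rule 4 at point 10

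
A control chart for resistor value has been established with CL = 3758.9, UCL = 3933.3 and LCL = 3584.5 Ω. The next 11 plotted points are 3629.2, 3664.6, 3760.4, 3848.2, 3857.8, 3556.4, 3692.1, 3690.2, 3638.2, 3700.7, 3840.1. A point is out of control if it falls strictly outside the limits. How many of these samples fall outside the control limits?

1

Compare each point to [3584.5, 3933.3]: sample 6 = 3556.4 < LCL.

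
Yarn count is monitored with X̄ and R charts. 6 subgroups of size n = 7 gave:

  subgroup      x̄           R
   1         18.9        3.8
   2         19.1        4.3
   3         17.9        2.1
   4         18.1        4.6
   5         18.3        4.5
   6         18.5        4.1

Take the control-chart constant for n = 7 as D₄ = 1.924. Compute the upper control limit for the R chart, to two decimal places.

R̄ = (3.8 + 4.3 + 2.1 + 4.6 + 4.5 + 4.1) / 6 = 23.4000 / 6 = 3.9000
UCL_R = D₄·R̄ = 1.924 × 3.9000 = 7.5036

7.50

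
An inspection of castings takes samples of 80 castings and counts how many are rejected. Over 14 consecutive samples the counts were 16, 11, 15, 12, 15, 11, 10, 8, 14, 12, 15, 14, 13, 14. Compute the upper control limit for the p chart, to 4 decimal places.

p̄ = Σdᵢ / (k·n) = 180 / (14 × 80) = 0.16071
UCL = p̄ + 3·√(p̄(1−p̄)/n) = 0.16071 + 3 × √(0.16071×0.83929/80) = 0.16071 + 3 × 0.04106 = 0.28390

0.2839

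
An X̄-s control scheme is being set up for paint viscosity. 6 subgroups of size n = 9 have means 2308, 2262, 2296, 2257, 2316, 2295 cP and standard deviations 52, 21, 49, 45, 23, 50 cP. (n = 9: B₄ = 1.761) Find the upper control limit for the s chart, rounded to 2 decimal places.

70.44

s̄ = (52 + 21 + 49 + 45 + 23 + 50) / 6 = 40.0000
UCL_s = B₄·s̄ = 1.761 × 40.0000 = 70.4400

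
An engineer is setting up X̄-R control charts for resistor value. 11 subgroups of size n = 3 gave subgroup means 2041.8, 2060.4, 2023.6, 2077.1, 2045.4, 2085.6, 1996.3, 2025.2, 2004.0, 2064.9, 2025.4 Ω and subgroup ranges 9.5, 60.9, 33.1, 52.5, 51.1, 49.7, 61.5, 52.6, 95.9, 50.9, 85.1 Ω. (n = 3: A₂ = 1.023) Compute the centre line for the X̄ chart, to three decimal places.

X̄̄ = (2041.8 + 2060.4 + 2023.6 + 2077.1 + 2045.4 + 2085.6 + 1996.3 + 2025.2 + 2004.0 + 2064.9 + 2025.4) / 11 = 22449.7000 / 11 = 2040.8818
CL = X̄̄ = 2040.8818

2040.882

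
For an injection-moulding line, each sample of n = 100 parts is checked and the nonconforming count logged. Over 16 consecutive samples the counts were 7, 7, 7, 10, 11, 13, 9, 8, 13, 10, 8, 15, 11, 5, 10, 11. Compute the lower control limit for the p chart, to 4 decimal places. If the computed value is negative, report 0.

0.0081

p̄ = Σdᵢ / (k·n) = 155 / (16 × 100) = 0.09688
LCL = p̄ − 3·√(p̄(1−p̄)/n) = 0.09688 − 3 × 0.02958 = 0.00814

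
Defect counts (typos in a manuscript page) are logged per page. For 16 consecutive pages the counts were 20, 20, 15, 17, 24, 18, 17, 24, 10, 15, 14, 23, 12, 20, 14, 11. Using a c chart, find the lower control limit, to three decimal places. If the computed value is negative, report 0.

c̄ = (20 + 20 + 15 + 17 + 24 + 18 + 17 + 24 + 10 + 15 + 14 + 23 + 12 + 20 + 14 + 11) / 16 = 274 / 16 = 17.1250
LCL = c̄ − 3√c̄ = 17.1250 − 3 × 4.1382 = 4.7103

4.710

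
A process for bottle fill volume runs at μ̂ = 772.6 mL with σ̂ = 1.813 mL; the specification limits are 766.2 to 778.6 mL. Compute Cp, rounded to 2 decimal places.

1.14

Cp = (USL − LSL) / (6σ̂) = (778.6 − 766.2) / (6 × 1.813) = 12.4000 / 10.8780 = 1.1399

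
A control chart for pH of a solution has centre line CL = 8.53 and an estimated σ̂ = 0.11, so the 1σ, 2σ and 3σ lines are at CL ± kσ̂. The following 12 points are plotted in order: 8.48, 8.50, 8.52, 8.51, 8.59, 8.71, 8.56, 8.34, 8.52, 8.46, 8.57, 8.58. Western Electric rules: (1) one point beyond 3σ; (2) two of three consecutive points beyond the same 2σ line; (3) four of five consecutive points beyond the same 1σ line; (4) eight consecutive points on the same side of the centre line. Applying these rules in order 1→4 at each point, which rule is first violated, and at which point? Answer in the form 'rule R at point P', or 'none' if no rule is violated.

Zone of each point (C = within 1σ̂, B = 1σ̂–2σ̂, A = 2σ̂–3σ̂, * = beyond 3σ̂; sign = side of CL): 1:-C, 2:-C, 3:-C, 4:-C, 5:+C, 6:+B, 7:+C, 8:-B, 9:-C, 10:-C, 11:+C, 12:+C
No rule fires across all 12 points.

none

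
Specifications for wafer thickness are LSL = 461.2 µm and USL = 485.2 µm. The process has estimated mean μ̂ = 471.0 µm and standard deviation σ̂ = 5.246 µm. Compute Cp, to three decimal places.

0.762

Cp = (USL − LSL) / (6σ̂) = (485.2 − 461.2) / (6 × 5.246) = 24.0000 / 31.4760 = 0.7625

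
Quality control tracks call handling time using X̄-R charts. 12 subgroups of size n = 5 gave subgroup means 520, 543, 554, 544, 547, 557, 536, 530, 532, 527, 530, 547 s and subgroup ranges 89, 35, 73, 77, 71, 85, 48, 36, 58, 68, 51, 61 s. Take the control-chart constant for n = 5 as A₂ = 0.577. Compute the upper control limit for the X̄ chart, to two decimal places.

575.08

X̄̄ = (520 + 543 + 554 + 544 + 547 + 557 + 536 + 530 + 532 + 527 + 530 + 547) / 12 = 6467.0000 / 12 = 538.9167
R̄ = (89 + 35 + 73 + 77 + 71 + 85 + 48 + 36 + 58 + 68 + 51 + 61) / 12 = 752.0000 / 12 = 62.6667
UCL = X̄̄ + A₂·R̄ = 538.9167 + 0.577 × 62.6667 = 575.0753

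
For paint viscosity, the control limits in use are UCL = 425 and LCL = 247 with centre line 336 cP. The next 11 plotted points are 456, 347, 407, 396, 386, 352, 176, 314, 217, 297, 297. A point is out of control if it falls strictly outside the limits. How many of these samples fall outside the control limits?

3

Compare each point to [247, 425]: sample 1 = 456 > UCL; sample 7 = 176 < LCL; sample 9 = 217 < LCL.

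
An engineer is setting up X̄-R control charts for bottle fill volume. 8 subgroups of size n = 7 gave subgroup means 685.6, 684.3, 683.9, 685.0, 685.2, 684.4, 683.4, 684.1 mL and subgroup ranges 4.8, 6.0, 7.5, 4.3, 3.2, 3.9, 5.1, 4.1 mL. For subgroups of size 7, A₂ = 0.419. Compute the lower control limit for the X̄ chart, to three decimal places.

682.450

X̄̄ = (685.6 + 684.3 + 683.9 + 685.0 + 685.2 + 684.4 + 683.4 + 684.1) / 8 = 5475.9000 / 8 = 684.4875
R̄ = (4.8 + 6.0 + 7.5 + 4.3 + 3.2 + 3.9 + 5.1 + 4.1) / 8 = 38.9000 / 8 = 4.8625
LCL = X̄̄ − A₂·R̄ = 684.4875 − 0.419 × 4.8625 = 682.4501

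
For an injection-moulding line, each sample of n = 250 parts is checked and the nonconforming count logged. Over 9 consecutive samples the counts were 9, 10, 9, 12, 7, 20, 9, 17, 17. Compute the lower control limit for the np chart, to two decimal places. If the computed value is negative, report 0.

p̄ = Σdᵢ / (k·n) = 110 / (9 × 250) = 0.04889
LCL = np̄ − 3·√(np̄(1−p̄)) = 12.2222 − 3 × 3.4095 = 1.9937

1.99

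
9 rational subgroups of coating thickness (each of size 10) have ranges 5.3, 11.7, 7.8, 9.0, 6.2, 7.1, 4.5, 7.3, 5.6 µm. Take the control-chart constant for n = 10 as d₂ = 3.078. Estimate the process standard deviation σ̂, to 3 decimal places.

R̄ = (5.3 + 11.7 + 7.8 + 9.0 + 6.2 + 7.1 + 4.5 + 7.3 + 5.6) / 9 = 7.1667
σ̂ = R̄ / d₂ = 7.1667 / 3.078 = 2.3284

2.328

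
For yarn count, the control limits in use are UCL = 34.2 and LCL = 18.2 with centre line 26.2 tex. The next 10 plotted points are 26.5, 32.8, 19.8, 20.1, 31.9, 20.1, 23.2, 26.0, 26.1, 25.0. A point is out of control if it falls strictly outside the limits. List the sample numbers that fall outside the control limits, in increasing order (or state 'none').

All 10 points lie within [18.2, 34.2].

none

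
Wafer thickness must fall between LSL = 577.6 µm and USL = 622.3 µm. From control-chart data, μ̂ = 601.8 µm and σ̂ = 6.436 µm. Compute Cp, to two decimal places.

1.16

Cp = (USL − LSL) / (6σ̂) = (622.3 − 577.6) / (6 × 6.436) = 44.7000 / 38.6160 = 1.1576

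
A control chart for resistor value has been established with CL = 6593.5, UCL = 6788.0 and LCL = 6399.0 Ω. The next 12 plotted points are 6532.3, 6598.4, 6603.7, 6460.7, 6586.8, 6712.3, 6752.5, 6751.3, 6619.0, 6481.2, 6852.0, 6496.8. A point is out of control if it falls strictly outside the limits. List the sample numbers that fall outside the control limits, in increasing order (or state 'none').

Compare each point to [6399.0, 6788.0]: sample 11 = 6852.0 > UCL.

11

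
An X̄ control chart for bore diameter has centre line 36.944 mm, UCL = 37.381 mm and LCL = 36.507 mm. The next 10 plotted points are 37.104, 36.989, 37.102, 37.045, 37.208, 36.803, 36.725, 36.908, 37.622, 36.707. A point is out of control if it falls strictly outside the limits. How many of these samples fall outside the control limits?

1

Compare each point to [36.507, 37.381]: sample 9 = 37.622 > UCL.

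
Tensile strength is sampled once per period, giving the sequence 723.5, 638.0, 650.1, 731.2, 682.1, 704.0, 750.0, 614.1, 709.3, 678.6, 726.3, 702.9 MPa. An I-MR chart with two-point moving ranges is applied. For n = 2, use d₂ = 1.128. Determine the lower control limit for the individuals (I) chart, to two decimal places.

X̄ = (723.5 + 638.0 + 650.1 + 731.2 + 682.1 + 704.0 + 750.0 + 614.1 + 709.3 + 678.6 + 726.3 + 702.9) / 12 = 692.5083
Moving ranges: 85.5, 12.1, 81.1, 49.1, 21.9, 46.0, 135.9, 95.2, 30.7, 47.7, 23.4; M̄R̄ = 628.6000 / 11 = 57.1455
LCL = X̄ − 3·M̄R̄/d₂ = 692.5083 − 3 × 57.1455 / 1.128 = 540.5257

540.53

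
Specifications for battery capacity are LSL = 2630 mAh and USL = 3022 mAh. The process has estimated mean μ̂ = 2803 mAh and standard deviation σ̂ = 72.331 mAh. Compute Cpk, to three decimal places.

Cpu = (USL − μ̂) / (3σ̂) = (3022 − 2803) / (3 × 72.331) = 1.0092; Cpl = (μ̂ − LSL) / (3σ̂) = (2803 − 2630) / (3 × 72.331) = 0.7973; Cpk = min(Cpu, Cpl) = 0.7973

0.797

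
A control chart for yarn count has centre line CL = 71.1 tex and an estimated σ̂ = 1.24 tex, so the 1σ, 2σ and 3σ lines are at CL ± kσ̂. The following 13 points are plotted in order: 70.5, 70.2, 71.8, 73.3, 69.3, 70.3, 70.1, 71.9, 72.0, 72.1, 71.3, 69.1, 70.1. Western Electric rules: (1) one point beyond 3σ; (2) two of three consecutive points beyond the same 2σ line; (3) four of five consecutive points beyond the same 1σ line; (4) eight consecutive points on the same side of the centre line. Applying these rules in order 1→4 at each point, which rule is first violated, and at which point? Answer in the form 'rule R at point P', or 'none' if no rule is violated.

Zone of each point (C = within 1σ̂, B = 1σ̂–2σ̂, A = 2σ̂–3σ̂, * = beyond 3σ̂; sign = side of CL): 1:-C, 2:-C, 3:+C, 4:+B, 5:-B, 6:-C, 7:-C, 8:+C, 9:+C, 10:+C, 11:+C, 12:-B, 13:-C
No rule fires across all 13 points.

none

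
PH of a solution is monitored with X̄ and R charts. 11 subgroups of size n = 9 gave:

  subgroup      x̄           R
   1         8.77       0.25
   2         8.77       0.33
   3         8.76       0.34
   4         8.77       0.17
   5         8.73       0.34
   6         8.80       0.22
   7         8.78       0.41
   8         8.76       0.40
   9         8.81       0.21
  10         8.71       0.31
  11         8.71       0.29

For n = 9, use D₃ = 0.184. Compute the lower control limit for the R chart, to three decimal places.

0.055

R̄ = (0.25 + 0.33 + 0.34 + 0.17 + 0.34 + 0.22 + 0.41 + 0.40 + 0.21 + 0.31 + 0.29) / 11 = 3.2700 / 11 = 0.2973
LCL_R = D₃·R̄ = 0.184 × 0.2973 = 0.0547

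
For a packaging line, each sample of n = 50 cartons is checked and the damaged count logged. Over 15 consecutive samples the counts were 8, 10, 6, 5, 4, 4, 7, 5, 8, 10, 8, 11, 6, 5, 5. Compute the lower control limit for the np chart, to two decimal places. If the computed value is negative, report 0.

0.00

p̄ = Σdᵢ / (k·n) = 102 / (15 × 50) = 0.13600
LCL = np̄ − 3·√(np̄(1−p̄)) = 6.8000 − 3 × 2.4239 = -0.4716 → 0 (negative, so LCL = 0)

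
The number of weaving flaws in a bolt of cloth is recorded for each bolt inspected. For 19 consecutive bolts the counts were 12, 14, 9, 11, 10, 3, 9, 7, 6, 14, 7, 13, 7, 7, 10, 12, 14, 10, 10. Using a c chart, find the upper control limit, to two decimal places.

19.10

c̄ = (12 + 14 + 9 + 11 + 10 + 3 + 9 + 7 + 6 + 14 + 7 + 13 + 7 + 7 + 10 + 12 + 14 + 10 + 10) / 19 = 185 / 19 = 9.7368
UCL = c̄ + 3√c̄ = 9.7368 + 3 × √9.7368 = 9.7368 + 3 × 3.1204 = 19.0980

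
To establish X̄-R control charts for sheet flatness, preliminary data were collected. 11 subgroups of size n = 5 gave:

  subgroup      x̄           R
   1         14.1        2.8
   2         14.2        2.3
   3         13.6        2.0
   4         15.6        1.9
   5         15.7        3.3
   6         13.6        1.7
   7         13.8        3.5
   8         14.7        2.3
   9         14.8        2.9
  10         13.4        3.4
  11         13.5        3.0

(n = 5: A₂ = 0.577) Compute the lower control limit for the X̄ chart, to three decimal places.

12.746

X̄̄ = (14.1 + 14.2 + 13.6 + 15.6 + 15.7 + 13.6 + 13.8 + 14.7 + 14.8 + 13.4 + 13.5) / 11 = 157.0000 / 11 = 14.2727
R̄ = (2.8 + 2.3 + 2.0 + 1.9 + 3.3 + 1.7 + 3.5 + 2.3 + 2.9 + 3.4 + 3.0) / 11 = 29.1000 / 11 = 2.6455
LCL = X̄̄ − A₂·R̄ = 14.2727 − 0.577 × 2.6455 = 12.7463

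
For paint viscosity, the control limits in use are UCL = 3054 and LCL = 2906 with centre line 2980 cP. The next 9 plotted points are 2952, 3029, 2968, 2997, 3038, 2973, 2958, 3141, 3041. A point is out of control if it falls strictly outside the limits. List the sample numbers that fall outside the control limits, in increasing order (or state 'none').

Compare each point to [2906, 3054]: sample 8 = 3141 > UCL.

8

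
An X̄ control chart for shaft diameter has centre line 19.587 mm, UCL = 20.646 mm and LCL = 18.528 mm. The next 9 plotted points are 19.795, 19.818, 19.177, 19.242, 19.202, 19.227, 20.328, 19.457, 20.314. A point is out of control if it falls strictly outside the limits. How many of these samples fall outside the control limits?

0

All 9 points lie within [18.528, 20.646].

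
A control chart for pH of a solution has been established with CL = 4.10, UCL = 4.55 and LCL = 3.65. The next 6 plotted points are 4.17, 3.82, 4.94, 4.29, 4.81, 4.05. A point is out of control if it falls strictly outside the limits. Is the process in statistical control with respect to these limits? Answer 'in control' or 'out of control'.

out of control

Compare each point to [3.65, 4.55]: sample 3 = 4.94 > UCL; sample 5 = 4.81 > UCL.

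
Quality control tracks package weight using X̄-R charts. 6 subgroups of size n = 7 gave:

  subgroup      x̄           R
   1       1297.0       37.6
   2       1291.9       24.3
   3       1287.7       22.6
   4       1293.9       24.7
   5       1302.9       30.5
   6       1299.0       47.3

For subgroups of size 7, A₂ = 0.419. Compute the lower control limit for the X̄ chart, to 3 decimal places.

X̄̄ = (1297.0 + 1291.9 + 1287.7 + 1293.9 + 1302.9 + 1299.0) / 6 = 7772.4000 / 6 = 1295.4000
R̄ = (37.6 + 24.3 + 22.6 + 24.7 + 30.5 + 47.3) / 6 = 187.0000 / 6 = 31.1667
LCL = X̄̄ − A₂·R̄ = 1295.4000 − 0.419 × 31.1667 = 1282.3412

1282.341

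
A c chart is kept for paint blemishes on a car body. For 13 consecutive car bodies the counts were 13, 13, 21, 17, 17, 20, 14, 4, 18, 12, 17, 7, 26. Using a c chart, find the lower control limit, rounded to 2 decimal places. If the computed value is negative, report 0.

3.57

c̄ = (13 + 13 + 21 + 17 + 17 + 20 + 14 + 4 + 18 + 12 + 17 + 7 + 26) / 13 = 199 / 13 = 15.3077
LCL = c̄ − 3√c̄ = 15.3077 − 3 × 3.9125 = 3.5702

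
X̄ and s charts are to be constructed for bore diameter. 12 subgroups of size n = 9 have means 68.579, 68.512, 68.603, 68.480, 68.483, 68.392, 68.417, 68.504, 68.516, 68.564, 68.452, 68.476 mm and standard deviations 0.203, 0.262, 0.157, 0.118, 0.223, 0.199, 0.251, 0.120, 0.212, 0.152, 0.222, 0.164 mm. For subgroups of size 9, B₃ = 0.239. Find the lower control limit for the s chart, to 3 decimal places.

0.045

s̄ = (0.203 + 0.262 + 0.157 + 0.118 + 0.223 + 0.199 + 0.251 + 0.120 + 0.212 + 0.152 + 0.222 + 0.164) / 12 = 0.1903
LCL_s = B₃·s̄ = 0.239 × 0.1903 = 0.0455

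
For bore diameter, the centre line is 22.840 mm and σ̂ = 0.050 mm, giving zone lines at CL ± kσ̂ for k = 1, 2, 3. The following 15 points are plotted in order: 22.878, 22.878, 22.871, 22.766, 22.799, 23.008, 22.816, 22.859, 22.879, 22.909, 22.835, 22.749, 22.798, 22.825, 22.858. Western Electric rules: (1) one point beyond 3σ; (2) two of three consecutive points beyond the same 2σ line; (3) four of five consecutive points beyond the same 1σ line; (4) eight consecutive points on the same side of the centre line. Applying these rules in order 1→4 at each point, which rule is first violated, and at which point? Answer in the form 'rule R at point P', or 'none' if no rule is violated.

rule 1 at point 6

Zone of each point (C = within 1σ̂, B = 1σ̂–2σ̂, A = 2σ̂–3σ̂, * = beyond 3σ̂; sign = side of CL): 1:+C, 2:+C, 3:+C, 4:-B, 5:-C, 6:+*, 7:-C, 8:+C, 9:+C, 10:+B, 11:-C, 12:-B, 13:-C, 14:-C, 15:+C
Rule 1 (one point beyond the 3σ limits) is satisfied at point 6.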